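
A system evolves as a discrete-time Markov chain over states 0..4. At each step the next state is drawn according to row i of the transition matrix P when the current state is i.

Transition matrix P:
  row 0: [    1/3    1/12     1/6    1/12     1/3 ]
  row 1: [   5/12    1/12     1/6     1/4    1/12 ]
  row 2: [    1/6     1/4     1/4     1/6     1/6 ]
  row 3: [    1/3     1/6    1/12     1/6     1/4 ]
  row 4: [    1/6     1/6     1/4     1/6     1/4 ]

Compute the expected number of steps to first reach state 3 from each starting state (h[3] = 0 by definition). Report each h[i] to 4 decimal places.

First-step conditioning: h[3] = 0; for i ≠ 3, h[i] = 1 + Σ_k P[i][k]·h[k].
  h[0] = 1 + 1/3·h[0] + 1/12·h[1] + 1/6·h[2] + 1/3·h[4]
  h[1] = 1 + 5/12·h[0] + 1/12·h[1] + 1/6·h[2] + 1/12·h[4]
  h[2] = 1 + 1/6·h[0] + 1/4·h[1] + 1/4·h[2] + 1/6·h[4]
  h[4] = 1 + 1/6·h[0] + 1/6·h[1] + 1/4·h[2] + 1/4·h[4]
Solving the 4×4 linear system over states ≠ 3 gives exactly h = [21348/3067, 18300/3067, 19224/3067, 0, 19308/3067] (h[3] = 0 is the target).

h = [6.9605, 5.9667, 6.2680, 0.0000, 6.2954]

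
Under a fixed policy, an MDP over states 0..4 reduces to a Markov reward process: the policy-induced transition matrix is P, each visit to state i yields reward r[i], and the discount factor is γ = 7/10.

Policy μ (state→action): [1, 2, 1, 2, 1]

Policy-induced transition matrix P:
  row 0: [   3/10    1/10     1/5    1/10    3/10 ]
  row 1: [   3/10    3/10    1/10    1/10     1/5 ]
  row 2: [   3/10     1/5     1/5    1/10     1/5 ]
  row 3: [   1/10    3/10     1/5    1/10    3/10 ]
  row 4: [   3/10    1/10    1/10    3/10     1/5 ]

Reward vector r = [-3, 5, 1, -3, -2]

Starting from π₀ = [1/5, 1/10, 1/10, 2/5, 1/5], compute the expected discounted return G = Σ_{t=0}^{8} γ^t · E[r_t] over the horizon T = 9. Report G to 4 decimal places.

t=0: π = [0.2000, 0.1000, 0.1000, 0.4000, 0.2000], E[r] = -1.6000, γ^t·E[r] = -1.600000, running G = -1.600000
t=1: π = [0.2200, 0.2100, 0.1700, 0.1400, 0.2600], E[r] = -0.3800, γ^t·E[r] = -0.266000, running G = -1.866000
t=2: π = [0.2720, 0.1870, 0.1530, 0.1520, 0.2360], E[r] = -0.6560, γ^t·E[r] = -0.321440, running G = -2.187440
t=3: π = [0.2696, 0.1831, 0.1577, 0.1472, 0.2424], E[r] = -0.6620, γ^t·E[r] = -0.227066, running G = -2.414506
t=4: π = [0.2706, 0.1818, 0.1575, 0.1485, 0.2417], E[r] = -0.6739, γ^t·E[r] = -0.161799, running G = -2.576305
t=5: π = [0.2703, 0.1818, 0.1576, 0.1483, 0.2419], E[r] = -0.6730, γ^t·E[r] = -0.113119, running G = -2.689423
t=6: π = [0.2703, 0.1818, 0.1576, 0.1484, 0.2419], E[r] = -0.6733, γ^t·E[r] = -0.079210, running G = -2.768633
t=7: π = [0.2703, 0.1818, 0.1576, 0.1484, 0.2419], E[r] = -0.6732, γ^t·E[r] = -0.055442, running G = -2.824075
t=8: π = [0.2703, 0.1818, 0.1576, 0.1484, 0.2419], E[r] = -0.6732, γ^t·E[r] = -0.038810, running G = -2.862884

G = -2.8629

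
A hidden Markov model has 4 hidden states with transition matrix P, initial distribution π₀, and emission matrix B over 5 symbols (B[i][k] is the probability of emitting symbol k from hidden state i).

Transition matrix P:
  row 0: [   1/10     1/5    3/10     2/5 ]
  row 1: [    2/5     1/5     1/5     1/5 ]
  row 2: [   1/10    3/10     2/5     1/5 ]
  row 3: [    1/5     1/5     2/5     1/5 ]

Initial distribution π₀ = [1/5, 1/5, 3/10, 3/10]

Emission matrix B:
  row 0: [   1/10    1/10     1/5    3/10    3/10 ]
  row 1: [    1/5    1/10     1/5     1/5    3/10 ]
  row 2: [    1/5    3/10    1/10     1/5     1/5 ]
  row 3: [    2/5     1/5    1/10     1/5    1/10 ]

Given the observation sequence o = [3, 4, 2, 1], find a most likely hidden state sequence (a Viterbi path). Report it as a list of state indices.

t=0: δ = [6.000e-02, 4.000e-02, 6.000e-02, 6.000e-02]  (obs o_0=3)
t=1: δ = [4.800e-03, 5.400e-03, 4.800e-03, 2.400e-03]  ψ = [1, 2, 2, 0]  (obs o_1=4)
t=2: δ = [4.320e-04, 2.880e-04, 1.920e-04, 1.920e-04]  ψ = [1, 2, 2, 0]  (obs o_2=2)
t=3: δ = [1.152e-05, 8.640e-06, 3.888e-05, 3.456e-05]  ψ = [1, 0, 0, 0]  (obs o_3=1)
backtrack: best end state = 2; path = [2, 1, 0, 2]

path = [2, 1, 0, 2]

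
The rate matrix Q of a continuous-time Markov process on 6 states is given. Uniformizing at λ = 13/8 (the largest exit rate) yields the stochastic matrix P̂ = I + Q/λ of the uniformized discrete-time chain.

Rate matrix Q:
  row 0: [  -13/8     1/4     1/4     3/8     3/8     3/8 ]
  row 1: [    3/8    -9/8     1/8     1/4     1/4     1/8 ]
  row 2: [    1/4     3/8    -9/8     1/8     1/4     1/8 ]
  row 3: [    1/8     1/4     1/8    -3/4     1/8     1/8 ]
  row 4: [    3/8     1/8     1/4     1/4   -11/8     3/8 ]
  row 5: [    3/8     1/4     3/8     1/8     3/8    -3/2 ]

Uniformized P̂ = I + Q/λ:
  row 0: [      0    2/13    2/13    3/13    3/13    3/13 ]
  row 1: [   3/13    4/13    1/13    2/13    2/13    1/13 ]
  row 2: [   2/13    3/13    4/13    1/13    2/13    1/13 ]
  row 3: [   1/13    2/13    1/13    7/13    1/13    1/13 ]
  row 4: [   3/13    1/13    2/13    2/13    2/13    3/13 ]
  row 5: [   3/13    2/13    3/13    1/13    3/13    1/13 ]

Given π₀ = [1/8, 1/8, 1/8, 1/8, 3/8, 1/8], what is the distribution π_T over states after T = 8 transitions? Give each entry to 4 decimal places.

t=0: π = [0.1250, 0.1250, 0.1250, 0.1250, 0.3750, 0.1250]
t=1: π = [0.1731, 0.1538, 0.1635, 0.1923, 0.1635, 0.1538]
t=2: π = [0.1487, 0.1775, 0.1642, 0.2167, 0.1642, 0.1287]
t=3: π = [0.1505, 0.1812, 0.1587, 0.2261, 0.1585, 0.1251]
t=4: π = [0.1490, 0.1817, 0.1566, 0.2306, 0.1576, 0.1245]
t=5: π = [0.1489, 0.1817, 0.1558, 0.2324, 0.1572, 0.1241]
t=6: π = [0.1487, 0.1817, 0.1555, 0.2331, 0.1570, 0.1240]
t=7: π = [0.1486, 0.1817, 0.1554, 0.2335, 0.1569, 0.1239]
t=8: π = [0.1486, 0.1817, 0.1554, 0.2336, 0.1569, 0.1239]

π = [0.1486, 0.1817, 0.1554, 0.2336, 0.1569, 0.1239]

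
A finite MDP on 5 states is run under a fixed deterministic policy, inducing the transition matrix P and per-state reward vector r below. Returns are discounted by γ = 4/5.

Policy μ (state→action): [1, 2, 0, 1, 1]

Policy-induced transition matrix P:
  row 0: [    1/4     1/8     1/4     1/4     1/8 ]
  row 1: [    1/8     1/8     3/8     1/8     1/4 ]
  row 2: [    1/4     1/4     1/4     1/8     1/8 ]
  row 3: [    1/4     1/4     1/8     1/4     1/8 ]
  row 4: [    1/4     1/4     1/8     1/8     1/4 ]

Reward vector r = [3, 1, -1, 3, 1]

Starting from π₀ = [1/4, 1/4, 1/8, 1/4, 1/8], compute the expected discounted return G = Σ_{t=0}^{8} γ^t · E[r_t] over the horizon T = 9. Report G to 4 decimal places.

t=0: π = [0.2500, 0.2500, 0.1250, 0.2500, 0.1250], E[r] = 1.7500, γ^t·E[r] = 1.750000, running G = 1.750000
t=1: π = [0.2188, 0.1875, 0.2344, 0.1875, 0.1719], E[r] = 1.3438, γ^t·E[r] = 1.075000, running G = 2.825000
t=2: π = [0.2266, 0.1992, 0.2285, 0.1758, 0.1699], E[r] = 1.3477, γ^t·E[r] = 0.862500, running G = 3.687500
t=3: π = [0.2251, 0.1968, 0.2317, 0.1753, 0.1711], E[r] = 1.3374, γ^t·E[r] = 0.684750, running G = 4.372250
t=4: π = [0.2254, 0.1973, 0.2313, 0.1750, 0.1710], E[r] = 1.3383, γ^t·E[r] = 0.548175, running G = 4.920425
t=5: π = [0.2253, 0.1972, 0.2314, 0.1751, 0.1710], E[r] = 1.3380, γ^t·E[r] = 0.438433, running G = 5.358858
t=6: π = [0.2254, 0.1972, 0.2314, 0.1750, 0.1710], E[r] = 1.3380, γ^t·E[r] = 0.350759, running G = 5.709616
t=7: π = [0.2254, 0.1972, 0.2314, 0.1751, 0.1710], E[r] = 1.3380, γ^t·E[r] = 0.280604, running G = 5.990221
t=8: π = [0.2254, 0.1972, 0.2314, 0.1751, 0.1710], E[r] = 1.3380, γ^t·E[r] = 0.224484, running G = 6.214705

G = 6.2147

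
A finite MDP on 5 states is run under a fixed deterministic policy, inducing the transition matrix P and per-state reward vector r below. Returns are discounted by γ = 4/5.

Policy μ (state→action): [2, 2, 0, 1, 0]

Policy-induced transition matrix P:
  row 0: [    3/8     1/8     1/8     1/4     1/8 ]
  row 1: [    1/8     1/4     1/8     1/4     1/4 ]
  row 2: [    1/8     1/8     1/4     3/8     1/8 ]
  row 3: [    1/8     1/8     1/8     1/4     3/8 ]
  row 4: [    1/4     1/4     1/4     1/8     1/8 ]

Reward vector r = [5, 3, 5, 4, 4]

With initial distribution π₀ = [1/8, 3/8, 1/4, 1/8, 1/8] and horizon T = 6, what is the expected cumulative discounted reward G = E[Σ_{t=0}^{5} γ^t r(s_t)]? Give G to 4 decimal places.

G = 15.2553

t=0: π = [0.1250, 0.3750, 0.2500, 0.1250, 0.1250], E[r] = 4.0000, γ^t·E[r] = 4.000000, running G = 4.000000
t=1: π = [0.1719, 0.1875, 0.1719, 0.2656, 0.2031], E[r] = 4.1563, γ^t·E[r] = 3.325000, running G = 7.325000
t=2: π = [0.1934, 0.1738, 0.1719, 0.2461, 0.2148], E[r] = 4.1914, γ^t·E[r] = 2.682500, running G = 10.007500
t=3: π = [0.2002, 0.1736, 0.1733, 0.2446, 0.2083], E[r] = 4.2000, γ^t·E[r] = 2.150375, running G = 12.157875
t=4: π = [0.2011, 0.1727, 0.1727, 0.2456, 0.2079], E[r] = 4.2010, γ^t·E[r] = 1.720750, running G = 13.878625
t=5: π = [0.2013, 0.1726, 0.1726, 0.2456, 0.2080], E[r] = 4.2012, γ^t·E[r] = 1.376665, running G = 15.255290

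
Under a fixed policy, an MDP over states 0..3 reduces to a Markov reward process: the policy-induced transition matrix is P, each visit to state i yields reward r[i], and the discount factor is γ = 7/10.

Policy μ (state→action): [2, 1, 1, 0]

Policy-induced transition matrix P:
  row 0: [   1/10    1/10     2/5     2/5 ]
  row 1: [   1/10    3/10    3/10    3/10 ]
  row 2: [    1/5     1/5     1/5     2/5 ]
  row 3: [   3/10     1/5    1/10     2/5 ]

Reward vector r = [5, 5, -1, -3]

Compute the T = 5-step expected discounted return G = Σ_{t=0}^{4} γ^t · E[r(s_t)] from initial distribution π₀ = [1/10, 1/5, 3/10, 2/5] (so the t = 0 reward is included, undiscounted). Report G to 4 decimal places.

G = 1.2030

t=0: π = [0.1000, 0.2000, 0.3000, 0.4000], E[r] = 0.0000, γ^t·E[r] = 0.000000, running G = 0.000000
t=1: π = [0.2100, 0.2100, 0.2000, 0.3800], E[r] = 0.7600, γ^t·E[r] = 0.532000, running G = 0.532000
t=2: π = [0.1960, 0.2000, 0.2250, 0.3790], E[r] = 0.6180, γ^t·E[r] = 0.302820, running G = 0.834820
t=3: π = [0.1983, 0.2004, 0.2213, 0.3800], E[r] = 0.6322, γ^t·E[r] = 0.216845, running G = 1.051665
t=4: π = [0.1981, 0.2002, 0.2217, 0.3800], E[r] = 0.6301, γ^t·E[r] = 0.151292, running G = 1.202956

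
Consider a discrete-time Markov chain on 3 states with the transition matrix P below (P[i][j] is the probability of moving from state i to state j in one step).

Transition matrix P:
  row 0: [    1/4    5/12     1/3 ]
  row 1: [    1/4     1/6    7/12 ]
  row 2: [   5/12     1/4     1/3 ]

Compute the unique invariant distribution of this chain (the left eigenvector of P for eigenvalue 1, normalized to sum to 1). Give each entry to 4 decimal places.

Balance equations π_j = Σ_i π_i·P[i][j]:
  π_0 = 1/4·π_0 + 1/4·π_1 + 5/12·π_2
  π_1 = 5/12·π_0 + 1/6·π_1 + 1/4·π_2
  normalize: π_0 + π_1 + π_2 = 1
Solving the linear system gives exactly π = [59/186, 26/93, 25/62].

π = [0.3172, 0.2796, 0.4032]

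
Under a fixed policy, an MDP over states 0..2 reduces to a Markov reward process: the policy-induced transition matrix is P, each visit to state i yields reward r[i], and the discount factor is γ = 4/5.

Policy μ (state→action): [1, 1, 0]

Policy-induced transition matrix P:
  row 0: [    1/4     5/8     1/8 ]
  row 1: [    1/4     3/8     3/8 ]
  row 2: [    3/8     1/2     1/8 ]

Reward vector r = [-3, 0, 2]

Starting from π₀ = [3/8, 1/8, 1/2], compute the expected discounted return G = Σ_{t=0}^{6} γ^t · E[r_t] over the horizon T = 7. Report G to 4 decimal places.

G = -1.3505

t=0: π = [0.3750, 0.1250, 0.5000], E[r] = -0.1250, γ^t·E[r] = -0.125000, running G = -0.125000
t=1: π = [0.3125, 0.5313, 0.1563], E[r] = -0.6250, γ^t·E[r] = -0.500000, running G = -0.625000
t=2: π = [0.2695, 0.4727, 0.2578], E[r] = -0.2930, γ^t·E[r] = -0.187500, running G = -0.812500
t=3: π = [0.2822, 0.4746, 0.2432], E[r] = -0.3604, γ^t·E[r] = -0.184500, running G = -0.997000
t=4: π = [0.2804, 0.4760, 0.2437], E[r] = -0.3539, γ^t·E[r] = -0.144950, running G = -1.141950
t=5: π = [0.2805, 0.4756, 0.2440], E[r] = -0.3534, γ^t·E[r] = -0.115800, running G = -1.257750
t=6: π = [0.2805, 0.4756, 0.2439], E[r] = -0.3537, γ^t·E[r] = -0.092725, running G = -1.350475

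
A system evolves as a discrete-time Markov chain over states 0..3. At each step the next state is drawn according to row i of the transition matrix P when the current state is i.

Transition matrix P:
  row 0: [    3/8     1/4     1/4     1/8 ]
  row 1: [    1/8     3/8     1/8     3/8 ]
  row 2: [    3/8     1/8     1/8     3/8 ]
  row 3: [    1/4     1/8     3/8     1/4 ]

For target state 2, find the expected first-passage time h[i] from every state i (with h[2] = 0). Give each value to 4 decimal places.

h = [4.0800, 4.4800, 0.0000, 3.4400]

First-step conditioning: h[2] = 0; for i ≠ 2, h[i] = 1 + Σ_k P[i][k]·h[k].
  h[0] = 1 + 3/8·h[0] + 1/4·h[1] + 1/8·h[3]
  h[1] = 1 + 1/8·h[0] + 3/8·h[1] + 3/8·h[3]
  h[3] = 1 + 1/4·h[0] + 1/8·h[1] + 1/4·h[3]
Solving the 3×3 linear system over states ≠ 2 gives exactly h = [102/25, 112/25, 0, 86/25] (h[2] = 0 is the target).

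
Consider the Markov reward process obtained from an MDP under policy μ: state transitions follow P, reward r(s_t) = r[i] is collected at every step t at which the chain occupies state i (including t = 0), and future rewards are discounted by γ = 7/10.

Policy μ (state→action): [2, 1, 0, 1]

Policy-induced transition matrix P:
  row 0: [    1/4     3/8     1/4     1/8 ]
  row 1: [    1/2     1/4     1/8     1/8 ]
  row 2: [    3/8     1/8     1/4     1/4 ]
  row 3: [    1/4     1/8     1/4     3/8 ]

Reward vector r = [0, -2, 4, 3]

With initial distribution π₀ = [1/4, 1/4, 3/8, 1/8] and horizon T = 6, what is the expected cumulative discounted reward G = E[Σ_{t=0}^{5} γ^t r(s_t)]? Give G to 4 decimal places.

G = 3.3661

t=0: π = [0.2500, 0.2500, 0.3750, 0.1250], E[r] = 1.3750, γ^t·E[r] = 1.375000, running G = 1.375000
t=1: π = [0.3594, 0.2188, 0.2188, 0.2031], E[r] = 1.0469, γ^t·E[r] = 0.732813, running G = 2.107813
t=2: π = [0.3320, 0.2422, 0.2227, 0.2031], E[r] = 1.0156, γ^t·E[r] = 0.497656, running G = 2.605469
t=3: π = [0.3384, 0.2383, 0.2197, 0.2036], E[r] = 1.0132, γ^t·E[r] = 0.347522, running G = 2.952991
t=4: π = [0.3370, 0.2394, 0.2202, 0.2034], E[r] = 1.0122, γ^t·E[r] = 0.243031, running G = 3.196022
t=5: π = [0.3374, 0.2392, 0.2201, 0.2034], E[r] = 1.0121, γ^t·E[r] = 0.170096, running G = 3.366118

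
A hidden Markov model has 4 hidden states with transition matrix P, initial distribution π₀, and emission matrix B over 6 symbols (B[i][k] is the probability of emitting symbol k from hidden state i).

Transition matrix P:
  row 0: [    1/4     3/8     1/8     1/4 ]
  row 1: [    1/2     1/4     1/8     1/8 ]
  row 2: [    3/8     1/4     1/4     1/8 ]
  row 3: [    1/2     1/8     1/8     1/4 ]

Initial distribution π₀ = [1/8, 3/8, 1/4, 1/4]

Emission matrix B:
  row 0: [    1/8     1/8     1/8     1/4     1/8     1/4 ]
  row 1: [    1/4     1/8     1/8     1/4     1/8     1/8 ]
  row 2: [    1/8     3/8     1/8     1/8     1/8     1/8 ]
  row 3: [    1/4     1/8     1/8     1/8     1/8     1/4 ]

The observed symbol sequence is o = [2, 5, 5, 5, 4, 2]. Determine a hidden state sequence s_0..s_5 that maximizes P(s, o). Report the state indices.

t=0: δ = [1.562e-02, 4.688e-02, 3.125e-02, 3.125e-02]  (obs o_0=2)
t=1: δ = [5.859e-03, 1.465e-03, 9.766e-04, 1.953e-03]  ψ = [1, 1, 2, 3]  (obs o_1=5)
t=2: δ = [3.662e-04, 2.747e-04, 9.155e-05, 3.662e-04]  ψ = [0, 0, 0, 0]  (obs o_2=5)
t=3: δ = [4.578e-05, 1.717e-05, 5.722e-06, 2.289e-05]  ψ = [3, 0, 0, 0]  (obs o_3=5)
t=4: δ = [1.431e-06, 2.146e-06, 7.153e-07, 1.431e-06]  ψ = [0, 0, 0, 0]  (obs o_4=4)
t=5: δ = [1.341e-07, 6.706e-08, 3.353e-08, 4.470e-08]  ψ = [1, 0, 1, 0]  (obs o_5=2)
backtrack: best end state = 0; path = [1, 0, 3, 0, 1, 0]

path = [1, 0, 3, 0, 1, 0]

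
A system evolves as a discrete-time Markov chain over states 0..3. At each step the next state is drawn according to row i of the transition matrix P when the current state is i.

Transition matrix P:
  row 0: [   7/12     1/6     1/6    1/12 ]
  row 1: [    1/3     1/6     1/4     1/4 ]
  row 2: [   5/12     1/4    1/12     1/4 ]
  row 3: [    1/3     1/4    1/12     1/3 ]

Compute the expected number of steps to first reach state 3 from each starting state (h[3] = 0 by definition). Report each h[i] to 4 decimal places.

h = [7.0722, 5.7947, 5.8859, 0.0000]

First-step conditioning: h[3] = 0; for i ≠ 3, h[i] = 1 + Σ_k P[i][k]·h[k].
  h[0] = 1 + 7/12·h[0] + 1/6·h[1] + 1/6·h[2]
  h[1] = 1 + 1/3·h[0] + 1/6·h[1] + 1/4·h[2]
  h[2] = 1 + 5/12·h[0] + 1/4·h[1] + 1/12·h[2]
Solving the 3×3 linear system over states ≠ 3 gives exactly h = [1860/263, 1524/263, 1548/263, 0] (h[3] = 0 is the target).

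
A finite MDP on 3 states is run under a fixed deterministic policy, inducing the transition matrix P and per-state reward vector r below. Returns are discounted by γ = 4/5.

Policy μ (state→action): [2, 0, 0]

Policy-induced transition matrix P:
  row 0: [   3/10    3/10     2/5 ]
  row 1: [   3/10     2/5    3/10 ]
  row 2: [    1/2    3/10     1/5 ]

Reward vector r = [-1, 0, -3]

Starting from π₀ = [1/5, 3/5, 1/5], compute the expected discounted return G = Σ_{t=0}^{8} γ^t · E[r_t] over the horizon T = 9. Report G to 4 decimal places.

G = -5.0196

t=0: π = [0.2000, 0.6000, 0.2000], E[r] = -0.8000, γ^t·E[r] = -0.800000, running G = -0.800000
t=1: π = [0.3400, 0.3600, 0.3000], E[r] = -1.2400, γ^t·E[r] = -0.992000, running G = -1.792000
t=2: π = [0.3600, 0.3360, 0.3040], E[r] = -1.2720, γ^t·E[r] = -0.814080, running G = -2.606080
t=3: π = [0.3608, 0.3336, 0.3056], E[r] = -1.2776, γ^t·E[r] = -0.654131, running G = -3.260211
t=4: π = [0.3611, 0.3334, 0.3055], E[r] = -1.2777, γ^t·E[r] = -0.523338, running G = -3.783549
t=5: π = [0.3611, 0.3333, 0.3056], E[r] = -1.2778, γ^t·E[r] = -0.418704, running G = -4.202253
t=6: π = [0.3611, 0.3333, 0.3056], E[r] = -1.2778, γ^t·E[r] = -0.334961, running G = -4.537214
t=7: π = [0.3611, 0.3333, 0.3056], E[r] = -1.2778, γ^t·E[r] = -0.267970, running G = -4.805184
t=8: π = [0.3611, 0.3333, 0.3056], E[r] = -1.2778, γ^t·E[r] = -0.214376, running G = -5.019559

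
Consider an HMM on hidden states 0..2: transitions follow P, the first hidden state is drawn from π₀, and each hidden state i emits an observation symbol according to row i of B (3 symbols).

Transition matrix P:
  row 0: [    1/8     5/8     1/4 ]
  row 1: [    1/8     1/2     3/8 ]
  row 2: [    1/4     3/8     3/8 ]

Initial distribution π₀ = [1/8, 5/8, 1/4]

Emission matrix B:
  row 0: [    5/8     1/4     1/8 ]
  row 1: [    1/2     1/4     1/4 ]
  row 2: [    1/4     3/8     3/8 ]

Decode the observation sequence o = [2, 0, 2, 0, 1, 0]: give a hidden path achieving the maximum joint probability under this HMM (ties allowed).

t=0: δ = [1.562e-02, 1.562e-01, 9.375e-02]  (obs o_0=2)
t=1: δ = [1.465e-02, 3.906e-02, 1.465e-02]  ψ = [2, 1, 1]  (obs o_1=0)
t=2: δ = [6.104e-04, 4.883e-03, 5.493e-03]  ψ = [1, 1, 1]  (obs o_2=2)
t=3: δ = [8.583e-04, 1.221e-03, 5.150e-04]  ψ = [2, 1, 2]  (obs o_3=0)
t=4: δ = [3.815e-05, 1.526e-04, 1.717e-04]  ψ = [1, 1, 1]  (obs o_4=1)
t=5: δ = [2.682e-05, 3.815e-05, 1.609e-05]  ψ = [2, 1, 2]  (obs o_5=0)
backtrack: best end state = 1; path = [1, 1, 1, 1, 1, 1]

path = [1, 1, 1, 1, 1, 1]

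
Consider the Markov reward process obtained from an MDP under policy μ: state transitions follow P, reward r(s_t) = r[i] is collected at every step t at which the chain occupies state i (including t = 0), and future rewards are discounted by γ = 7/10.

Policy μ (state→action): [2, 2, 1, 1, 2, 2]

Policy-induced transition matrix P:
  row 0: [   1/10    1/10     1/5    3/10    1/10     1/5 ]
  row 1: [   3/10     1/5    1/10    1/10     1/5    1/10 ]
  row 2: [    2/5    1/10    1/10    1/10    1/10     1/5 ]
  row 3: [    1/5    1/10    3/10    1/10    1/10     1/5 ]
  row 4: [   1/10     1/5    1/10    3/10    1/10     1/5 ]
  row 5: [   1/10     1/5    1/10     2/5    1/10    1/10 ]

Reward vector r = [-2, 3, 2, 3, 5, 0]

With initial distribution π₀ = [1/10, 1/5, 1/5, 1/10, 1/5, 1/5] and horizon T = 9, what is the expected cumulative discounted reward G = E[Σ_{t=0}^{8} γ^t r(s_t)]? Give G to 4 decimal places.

t=0: π = [0.1000, 0.2000, 0.2000, 0.1000, 0.2000, 0.2000], E[r] = 2.1000, γ^t·E[r] = 2.100000, running G = 2.100000
t=1: π = [0.2100, 0.1600, 0.1300, 0.2200, 0.1200, 0.1600], E[r] = 1.5800, γ^t·E[r] = 1.106000, running G = 3.206000
t=2: π = [0.1930, 0.1440, 0.1650, 0.2140, 0.1160, 0.1680], E[r] = 1.5980, γ^t·E[r] = 0.783020, running G = 3.989020
t=3: π = [0.1997, 0.1428, 0.1621, 0.2122, 0.1144, 0.1688], E[r] = 1.5618, γ^t·E[r] = 0.535697, running G = 4.524717
t=4: π = [0.1984, 0.1426, 0.1624, 0.2135, 0.1143, 0.1688], E[r] = 1.5676, γ^t·E[r] = 0.376376, running G = 4.901093
t=5: π = [0.1986, 0.1426, 0.1625, 0.2132, 0.1143, 0.1689], E[r] = 1.5665, γ^t·E[r] = 0.263277, running G = 5.164371
t=6: π = [0.1986, 0.1426, 0.1625, 0.2132, 0.1143, 0.1689], E[r] = 1.5665, γ^t·E[r] = 0.184295, running G = 5.348665
t=7: π = [0.1986, 0.1426, 0.1625, 0.2132, 0.1143, 0.1689], E[r] = 1.5665, γ^t·E[r] = 0.129009, running G = 5.477674
t=8: π = [0.1986, 0.1426, 0.1625, 0.2132, 0.1143, 0.1689], E[r] = 1.5665, γ^t·E[r] = 0.090306, running G = 5.567980

G = 5.5680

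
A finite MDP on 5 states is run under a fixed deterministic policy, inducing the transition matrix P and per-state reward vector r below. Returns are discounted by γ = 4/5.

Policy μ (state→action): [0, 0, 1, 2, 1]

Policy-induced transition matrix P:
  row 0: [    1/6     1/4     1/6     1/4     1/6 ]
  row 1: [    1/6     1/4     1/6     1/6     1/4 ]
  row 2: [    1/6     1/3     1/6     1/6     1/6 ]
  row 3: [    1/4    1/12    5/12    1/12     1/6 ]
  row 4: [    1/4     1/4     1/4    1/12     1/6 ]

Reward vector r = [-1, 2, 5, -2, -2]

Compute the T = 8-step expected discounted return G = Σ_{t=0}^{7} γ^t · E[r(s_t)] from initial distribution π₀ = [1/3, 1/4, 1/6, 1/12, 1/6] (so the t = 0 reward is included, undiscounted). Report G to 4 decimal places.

t=0: π = [0.3333, 0.2500, 0.1667, 0.0833, 0.1667], E[r] = 0.5000, γ^t·E[r] = 0.500000, running G = 0.500000
t=1: π = [0.1875, 0.2500, 0.2014, 0.1736, 0.1875], E[r] = 0.5972, γ^t·E[r] = 0.477778, running G = 0.977778
t=2: π = [0.1968, 0.2378, 0.2257, 0.1522, 0.1875], E[r] = 0.7280, γ^t·E[r] = 0.465926, running G = 1.443704
t=3: π = [0.1950, 0.2434, 0.2203, 0.1548, 0.1865], E[r] = 0.7111, γ^t·E[r] = 0.364099, running G = 1.807802
t=4: π = [0.1951, 0.2426, 0.2209, 0.1545, 0.1870], E[r] = 0.7117, γ^t·E[r] = 0.291493, running G = 2.099295
t=5: π = [0.1951, 0.2427, 0.2209, 0.1545, 0.1869], E[r] = 0.7118, γ^t·E[r] = 0.233251, running G = 2.332546
t=6: π = [0.1951, 0.2427, 0.2209, 0.1545, 0.1869], E[r] = 0.7118, γ^t·E[r] = 0.186584, running G = 2.519130
t=7: π = [0.1951, 0.2427, 0.2209, 0.1545, 0.1869], E[r] = 0.7118, γ^t·E[r] = 0.149269, running G = 2.668399

G = 2.6684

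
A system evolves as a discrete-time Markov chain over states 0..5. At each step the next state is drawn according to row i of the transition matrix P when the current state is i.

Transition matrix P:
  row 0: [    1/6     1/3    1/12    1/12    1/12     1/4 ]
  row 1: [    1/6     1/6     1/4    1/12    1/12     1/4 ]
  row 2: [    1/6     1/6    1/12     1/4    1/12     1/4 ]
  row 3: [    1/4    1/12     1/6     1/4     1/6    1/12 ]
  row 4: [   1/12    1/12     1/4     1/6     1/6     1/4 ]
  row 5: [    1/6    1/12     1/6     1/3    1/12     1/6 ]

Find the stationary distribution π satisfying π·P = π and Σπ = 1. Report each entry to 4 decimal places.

Balance equations π_j = Σ_i π_i·P[i][j]:
  π_0 = 1/6·π_0 + 1/6·π_1 + 1/6·π_2 + 1/4·π_3 + 1/12·π_4 + 1/6·π_5
  π_1 = 1/3·π_0 + 1/6·π_1 + 1/6·π_2 + 1/12·π_3 + 1/12·π_4 + 1/12·π_5
  π_2 = 1/12·π_0 + 1/4·π_1 + 1/12·π_2 + 1/6·π_3 + 1/4·π_4 + 1/6·π_5
  π_3 = 1/12·π_0 + 1/12·π_1 + 1/4·π_2 + 1/4·π_3 + 1/6·π_4 + 1/3·π_5
  π_4 = 1/12·π_0 + 1/12·π_1 + 1/12·π_2 + 1/6·π_3 + 1/6·π_4 + 1/12·π_5
  normalize: π_0 + π_1 + π_2 + π_3 + π_4 + π_5 = 1
Solving the linear system gives exactly π = [5508/31571, 19333/126284, 20283/126284, 12813/63142, 6905/63142, 6300/31571].

π = [0.1745, 0.1531, 0.1606, 0.2029, 0.1094, 0.1996]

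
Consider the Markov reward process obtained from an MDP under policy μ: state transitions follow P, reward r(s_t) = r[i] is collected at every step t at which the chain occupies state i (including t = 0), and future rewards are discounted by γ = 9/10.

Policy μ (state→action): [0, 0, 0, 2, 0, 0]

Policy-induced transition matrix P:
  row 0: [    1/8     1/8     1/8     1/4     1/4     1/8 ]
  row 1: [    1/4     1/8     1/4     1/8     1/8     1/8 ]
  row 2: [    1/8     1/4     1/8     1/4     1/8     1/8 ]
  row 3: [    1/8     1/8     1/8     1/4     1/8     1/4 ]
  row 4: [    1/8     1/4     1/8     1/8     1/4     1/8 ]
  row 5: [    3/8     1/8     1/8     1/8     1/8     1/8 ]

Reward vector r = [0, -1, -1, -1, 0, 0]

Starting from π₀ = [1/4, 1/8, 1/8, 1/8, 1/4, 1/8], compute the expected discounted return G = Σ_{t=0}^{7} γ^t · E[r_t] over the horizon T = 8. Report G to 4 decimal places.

G = -2.7216

t=0: π = [0.2500, 0.1250, 0.1250, 0.1250, 0.2500, 0.1250], E[r] = -0.3750, γ^t·E[r] = -0.375000, running G = -0.375000
t=1: π = [0.1719, 0.1719, 0.1406, 0.1875, 0.1875, 0.1406], E[r] = -0.5000, γ^t·E[r] = -0.450000, running G = -0.825000
t=2: π = [0.1816, 0.1660, 0.1465, 0.1875, 0.1699, 0.1484], E[r] = -0.5000, γ^t·E[r] = -0.405000, running G = -1.230000
t=3: π = [0.1829, 0.1646, 0.1458, 0.1895, 0.1689, 0.1484], E[r] = -0.4998, γ^t·E[r] = -0.364322, running G = -1.594322
t=4: π = [0.1827, 0.1643, 0.1456, 0.1898, 0.1690, 0.1487], E[r] = -0.4997, γ^t·E[r] = -0.327830, running G = -1.922152
t=5: π = [0.1827, 0.1643, 0.1455, 0.1898, 0.1690, 0.1487], E[r] = -0.4996, γ^t·E[r] = -0.295015, running G = -2.217167
t=6: π = [0.1827, 0.1643, 0.1455, 0.1898, 0.1690, 0.1487], E[r] = -0.4996, γ^t·E[r] = -0.265509, running G = -2.482676
t=7: π = [0.1827, 0.1643, 0.1455, 0.1898, 0.1690, 0.1487], E[r] = -0.4996, γ^t·E[r] = -0.238958, running G = -2.721635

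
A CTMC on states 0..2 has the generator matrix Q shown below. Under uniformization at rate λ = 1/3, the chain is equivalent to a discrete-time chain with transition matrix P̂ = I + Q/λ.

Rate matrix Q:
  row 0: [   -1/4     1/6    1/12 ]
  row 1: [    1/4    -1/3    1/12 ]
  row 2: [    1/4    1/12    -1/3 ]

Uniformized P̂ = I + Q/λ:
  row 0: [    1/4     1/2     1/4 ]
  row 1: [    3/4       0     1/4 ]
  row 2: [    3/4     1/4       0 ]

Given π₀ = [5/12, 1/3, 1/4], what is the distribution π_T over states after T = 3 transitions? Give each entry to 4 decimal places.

t=0: π = [0.4167, 0.3333, 0.2500]
t=1: π = [0.5417, 0.2708, 0.1875]
t=2: π = [0.4792, 0.3177, 0.2031]
t=3: π = [0.5104, 0.2904, 0.1992]

π = [0.5104, 0.2904, 0.1992]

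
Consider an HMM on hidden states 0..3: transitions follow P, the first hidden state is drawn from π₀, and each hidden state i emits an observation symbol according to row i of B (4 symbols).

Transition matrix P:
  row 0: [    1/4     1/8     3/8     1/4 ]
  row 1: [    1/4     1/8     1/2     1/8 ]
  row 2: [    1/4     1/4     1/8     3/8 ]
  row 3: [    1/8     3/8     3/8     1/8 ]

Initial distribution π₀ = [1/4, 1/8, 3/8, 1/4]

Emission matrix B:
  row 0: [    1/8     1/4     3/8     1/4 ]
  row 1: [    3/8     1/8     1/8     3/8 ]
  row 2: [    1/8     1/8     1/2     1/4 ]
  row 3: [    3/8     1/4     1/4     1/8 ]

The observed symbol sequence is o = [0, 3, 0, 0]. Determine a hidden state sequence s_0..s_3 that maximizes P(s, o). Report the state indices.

path = [3, 2, 3, 1]

t=0: δ = [3.125e-02, 4.688e-02, 4.688e-02, 9.375e-02]  (obs o_0=0)
t=1: δ = [2.930e-03, 1.318e-02, 8.789e-03, 2.197e-03]  ψ = [1, 3, 3, 2]  (obs o_1=3)
t=2: δ = [4.120e-04, 8.240e-04, 8.240e-04, 1.236e-03]  ψ = [1, 2, 1, 2]  (obs o_2=0)
t=3: δ = [2.575e-05, 1.738e-04, 5.794e-05, 1.159e-04]  ψ = [1, 3, 3, 2]  (obs o_3=0)
backtrack: best end state = 1; path = [3, 2, 3, 1]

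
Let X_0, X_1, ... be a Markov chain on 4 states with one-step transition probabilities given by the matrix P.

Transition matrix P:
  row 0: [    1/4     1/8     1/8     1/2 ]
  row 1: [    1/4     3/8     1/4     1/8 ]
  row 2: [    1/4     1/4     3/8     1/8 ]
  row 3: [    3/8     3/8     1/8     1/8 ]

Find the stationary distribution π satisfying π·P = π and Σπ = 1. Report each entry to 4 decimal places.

Balance equations π_j = Σ_i π_i·P[i][j]:
  π_0 = 1/4·π_0 + 1/4·π_1 + 1/4·π_2 + 3/8·π_3
  π_1 = 1/8·π_0 + 3/8·π_1 + 1/4·π_2 + 3/8·π_3
  π_2 = 1/8·π_0 + 1/4·π_1 + 3/8·π_2 + 1/8·π_3
  normalize: π_0 + π_1 + π_2 + π_3 = 1
Solving the linear system gives exactly π = [17/61, 17/61, 13/61, 14/61].

π = [0.2787, 0.2787, 0.2131, 0.2295]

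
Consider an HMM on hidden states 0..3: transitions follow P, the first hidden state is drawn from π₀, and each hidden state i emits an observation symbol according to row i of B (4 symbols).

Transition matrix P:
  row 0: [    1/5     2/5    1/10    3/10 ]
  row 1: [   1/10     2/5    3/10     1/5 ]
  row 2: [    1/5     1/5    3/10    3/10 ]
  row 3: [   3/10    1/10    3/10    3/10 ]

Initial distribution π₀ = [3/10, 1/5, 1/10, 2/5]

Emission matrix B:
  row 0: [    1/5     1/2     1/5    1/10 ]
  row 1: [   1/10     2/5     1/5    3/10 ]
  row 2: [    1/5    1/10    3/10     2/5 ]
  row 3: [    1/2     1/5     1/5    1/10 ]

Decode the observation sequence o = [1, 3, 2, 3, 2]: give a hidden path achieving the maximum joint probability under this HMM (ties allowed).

t=0: δ = [1.500e-01, 8.000e-02, 1.000e-02, 8.000e-02]  (obs o_0=1)
t=1: δ = [3.000e-03, 1.800e-02, 9.600e-03, 4.500e-03]  ψ = [0, 0, 1, 0]  (obs o_1=3)
t=2: δ = [3.840e-04, 1.440e-03, 1.620e-03, 7.200e-04]  ψ = [2, 1, 1, 1]  (obs o_2=2)
t=3: δ = [3.240e-05, 1.728e-04, 1.944e-04, 4.860e-05]  ψ = [2, 1, 2, 2]  (obs o_3=3)
t=4: δ = [7.776e-06, 1.382e-05, 1.750e-05, 1.166e-05]  ψ = [2, 1, 2, 2]  (obs o_4=2)
backtrack: best end state = 2; path = [0, 1, 2, 2, 2]

path = [0, 1, 2, 2, 2]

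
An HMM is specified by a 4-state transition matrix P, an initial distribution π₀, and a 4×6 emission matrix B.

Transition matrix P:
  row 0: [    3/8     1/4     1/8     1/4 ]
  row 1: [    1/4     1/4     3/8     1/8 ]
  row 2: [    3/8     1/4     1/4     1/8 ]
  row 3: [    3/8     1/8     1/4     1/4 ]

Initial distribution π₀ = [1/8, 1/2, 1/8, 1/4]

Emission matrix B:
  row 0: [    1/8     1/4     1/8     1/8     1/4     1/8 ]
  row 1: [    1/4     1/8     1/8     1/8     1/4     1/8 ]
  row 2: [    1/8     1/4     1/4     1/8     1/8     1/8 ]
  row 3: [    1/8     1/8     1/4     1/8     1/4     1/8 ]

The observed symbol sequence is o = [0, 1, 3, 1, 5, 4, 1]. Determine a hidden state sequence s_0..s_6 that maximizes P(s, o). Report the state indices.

path = [1, 2, 0, 0, 0, 0, 0]

t=0: δ = [1.562e-02, 1.250e-01, 1.562e-02, 3.125e-02]  (obs o_0=0)
t=1: δ = [7.812e-03, 3.906e-03, 1.172e-02, 1.953e-03]  ψ = [1, 1, 1, 1]  (obs o_1=1)
t=2: δ = [5.493e-04, 3.662e-04, 3.662e-04, 2.441e-04]  ψ = [2, 2, 2, 0]  (obs o_2=3)
t=3: δ = [5.150e-05, 1.717e-05, 3.433e-05, 1.717e-05]  ψ = [0, 0, 1, 0]  (obs o_3=1)
t=4: δ = [2.414e-06, 1.609e-06, 1.073e-06, 1.609e-06]  ψ = [0, 0, 2, 0]  (obs o_4=5)
t=5: δ = [2.263e-07, 1.509e-07, 7.544e-08, 1.509e-07]  ψ = [0, 0, 1, 0]  (obs o_5=4)
t=6: δ = [2.122e-08, 7.072e-09, 1.414e-08, 7.072e-09]  ψ = [0, 0, 1, 0]  (obs o_6=1)
backtrack: best end state = 0; path = [1, 2, 0, 0, 0, 0, 0]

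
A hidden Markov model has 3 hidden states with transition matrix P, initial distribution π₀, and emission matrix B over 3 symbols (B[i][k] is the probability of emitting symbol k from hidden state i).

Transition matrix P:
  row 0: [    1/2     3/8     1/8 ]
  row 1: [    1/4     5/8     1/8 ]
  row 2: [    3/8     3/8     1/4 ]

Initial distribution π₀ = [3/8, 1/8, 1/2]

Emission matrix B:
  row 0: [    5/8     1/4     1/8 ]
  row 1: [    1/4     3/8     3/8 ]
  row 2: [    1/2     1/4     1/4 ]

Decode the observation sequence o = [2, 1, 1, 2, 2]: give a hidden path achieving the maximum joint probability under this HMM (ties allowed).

t=0: δ = [4.688e-02, 4.688e-02, 1.250e-01]  (obs o_0=2)
t=1: δ = [1.172e-02, 1.758e-02, 7.812e-03]  ψ = [2, 2, 2]  (obs o_1=1)
t=2: δ = [1.465e-03, 4.120e-03, 5.493e-04]  ψ = [0, 1, 1]  (obs o_2=1)
t=3: δ = [1.287e-04, 9.656e-04, 1.287e-04]  ψ = [1, 1, 1]  (obs o_3=2)
t=4: δ = [3.017e-05, 2.263e-04, 3.017e-05]  ψ = [1, 1, 1]  (obs o_4=2)
backtrack: best end state = 1; path = [2, 1, 1, 1, 1]

path = [2, 1, 1, 1, 1]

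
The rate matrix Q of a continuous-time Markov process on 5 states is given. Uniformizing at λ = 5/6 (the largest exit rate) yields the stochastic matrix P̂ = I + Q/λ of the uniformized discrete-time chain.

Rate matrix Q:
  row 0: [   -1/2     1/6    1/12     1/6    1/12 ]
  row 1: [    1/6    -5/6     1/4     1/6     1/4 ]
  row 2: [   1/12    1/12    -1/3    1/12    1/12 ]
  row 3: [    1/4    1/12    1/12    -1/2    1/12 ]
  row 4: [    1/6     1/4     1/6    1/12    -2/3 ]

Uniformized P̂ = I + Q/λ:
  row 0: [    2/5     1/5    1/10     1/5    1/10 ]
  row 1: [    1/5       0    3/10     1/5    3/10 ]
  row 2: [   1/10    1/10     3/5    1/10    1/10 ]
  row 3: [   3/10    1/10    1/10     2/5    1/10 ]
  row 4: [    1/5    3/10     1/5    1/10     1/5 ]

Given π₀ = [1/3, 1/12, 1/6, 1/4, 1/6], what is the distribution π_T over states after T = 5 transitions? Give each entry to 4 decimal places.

π = [0.2408, 0.1388, 0.2804, 0.1979, 0.1420]

t=0: π = [0.3333, 0.0833, 0.1667, 0.2500, 0.1667]
t=1: π = [0.2750, 0.1583, 0.2167, 0.2167, 0.1333]
t=2: π = [0.2550, 0.1383, 0.2533, 0.2083, 0.1450]
t=3: π = [0.2465, 0.1407, 0.2688, 0.2018, 0.1422]
t=4: π = [0.2426, 0.1390, 0.2768, 0.1993, 0.1424]
t=5: π = [0.2408, 0.1388, 0.2804, 0.1979, 0.1420]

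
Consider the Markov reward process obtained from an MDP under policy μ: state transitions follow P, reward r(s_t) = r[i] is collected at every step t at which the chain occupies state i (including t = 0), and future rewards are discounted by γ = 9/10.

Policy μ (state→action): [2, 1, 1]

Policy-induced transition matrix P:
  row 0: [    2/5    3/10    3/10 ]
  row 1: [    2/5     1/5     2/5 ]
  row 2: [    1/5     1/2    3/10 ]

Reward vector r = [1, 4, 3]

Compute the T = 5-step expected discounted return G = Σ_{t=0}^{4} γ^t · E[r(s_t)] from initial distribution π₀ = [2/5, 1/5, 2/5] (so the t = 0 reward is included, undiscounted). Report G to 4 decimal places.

t=0: π = [0.4000, 0.2000, 0.4000], E[r] = 2.4000, γ^t·E[r] = 2.400000, running G = 2.400000
t=1: π = [0.3200, 0.3600, 0.3200], E[r] = 2.7200, γ^t·E[r] = 2.448000, running G = 4.848000
t=2: π = [0.3360, 0.3280, 0.3360], E[r] = 2.6560, γ^t·E[r] = 2.151360, running G = 6.999360
t=3: π = [0.3328, 0.3344, 0.3328], E[r] = 2.6688, γ^t·E[r] = 1.945555, running G = 8.944915
t=4: π = [0.3334, 0.3331, 0.3334], E[r] = 2.6662, γ^t·E[r] = 1.749320, running G = 10.694235

G = 10.6942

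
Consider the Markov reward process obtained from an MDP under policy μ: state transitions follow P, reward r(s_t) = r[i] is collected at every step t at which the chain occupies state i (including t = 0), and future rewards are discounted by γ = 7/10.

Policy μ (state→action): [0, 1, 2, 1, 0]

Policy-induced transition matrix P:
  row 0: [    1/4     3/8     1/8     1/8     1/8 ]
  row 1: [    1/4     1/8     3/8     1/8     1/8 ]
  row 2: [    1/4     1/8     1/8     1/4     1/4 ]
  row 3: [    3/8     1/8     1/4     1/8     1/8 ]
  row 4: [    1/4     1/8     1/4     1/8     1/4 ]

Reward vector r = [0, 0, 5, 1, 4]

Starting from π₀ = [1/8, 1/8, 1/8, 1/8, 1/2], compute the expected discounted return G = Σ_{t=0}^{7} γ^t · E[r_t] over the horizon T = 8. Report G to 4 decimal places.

t=0: π = [0.1250, 0.1250, 0.1250, 0.1250, 0.5000], E[r] = 2.7500, γ^t·E[r] = 2.750000, running G = 2.750000
t=1: π = [0.2656, 0.1563, 0.2344, 0.1406, 0.2031], E[r] = 2.1250, γ^t·E[r] = 1.487500, running G = 4.237500
t=2: π = [0.2676, 0.1914, 0.2070, 0.1543, 0.1797], E[r] = 1.9082, γ^t·E[r] = 0.935020, running G = 5.172520
t=3: π = [0.2693, 0.1919, 0.2146, 0.1509, 0.1733], E[r] = 1.9172, γ^t·E[r] = 0.657612, running G = 5.830132
t=4: π = [0.2689, 0.1923, 0.2135, 0.1518, 0.1735], E[r] = 1.9133, γ^t·E[r] = 0.459383, running G = 6.289515
t=5: π = [0.2690, 0.1922, 0.2137, 0.1517, 0.1734], E[r] = 1.9139, γ^t·E[r] = 0.321671, running G = 6.611186
t=6: π = [0.2690, 0.1922, 0.2137, 0.1517, 0.1734], E[r] = 1.9137, γ^t·E[r] = 0.225146, running G = 6.836332
t=7: π = [0.2690, 0.1922, 0.2137, 0.1517, 0.1734], E[r] = 1.9137, γ^t·E[r] = 0.157605, running G = 6.993937

G = 6.9939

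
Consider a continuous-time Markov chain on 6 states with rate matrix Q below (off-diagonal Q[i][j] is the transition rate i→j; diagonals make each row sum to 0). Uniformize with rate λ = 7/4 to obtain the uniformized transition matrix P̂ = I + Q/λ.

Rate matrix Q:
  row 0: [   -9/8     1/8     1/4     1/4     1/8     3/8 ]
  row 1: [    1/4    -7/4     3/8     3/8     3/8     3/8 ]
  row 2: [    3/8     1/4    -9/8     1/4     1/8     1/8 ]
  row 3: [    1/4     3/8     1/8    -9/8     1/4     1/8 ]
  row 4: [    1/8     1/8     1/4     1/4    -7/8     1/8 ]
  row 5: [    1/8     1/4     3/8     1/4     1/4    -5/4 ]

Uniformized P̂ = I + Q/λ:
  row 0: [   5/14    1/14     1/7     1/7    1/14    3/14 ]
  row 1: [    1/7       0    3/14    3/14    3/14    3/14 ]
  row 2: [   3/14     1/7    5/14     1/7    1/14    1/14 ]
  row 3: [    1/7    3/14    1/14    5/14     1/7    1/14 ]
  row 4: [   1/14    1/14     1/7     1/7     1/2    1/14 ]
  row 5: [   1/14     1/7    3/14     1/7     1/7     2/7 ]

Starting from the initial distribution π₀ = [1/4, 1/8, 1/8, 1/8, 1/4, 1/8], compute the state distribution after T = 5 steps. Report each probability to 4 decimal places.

t=0: π = [0.2500, 0.1250, 0.1250, 0.1250, 0.2500, 0.1250]
t=1: π = [0.1786, 0.0982, 0.1786, 0.1786, 0.2143, 0.1518]
t=2: π = [0.1677, 0.1135, 0.1862, 0.1881, 0.2009, 0.1435]
t=3: π = [0.1675, 0.1137, 0.1877, 0.1913, 0.1974, 0.1424]
t=4: π = [0.1679, 0.1142, 0.1877, 0.1920, 0.1961, 0.1421]
t=5: π = [0.1681, 0.1143, 0.1877, 0.1922, 0.1957, 0.1422]

π = [0.1681, 0.1143, 0.1877, 0.1922, 0.1957, 0.1422]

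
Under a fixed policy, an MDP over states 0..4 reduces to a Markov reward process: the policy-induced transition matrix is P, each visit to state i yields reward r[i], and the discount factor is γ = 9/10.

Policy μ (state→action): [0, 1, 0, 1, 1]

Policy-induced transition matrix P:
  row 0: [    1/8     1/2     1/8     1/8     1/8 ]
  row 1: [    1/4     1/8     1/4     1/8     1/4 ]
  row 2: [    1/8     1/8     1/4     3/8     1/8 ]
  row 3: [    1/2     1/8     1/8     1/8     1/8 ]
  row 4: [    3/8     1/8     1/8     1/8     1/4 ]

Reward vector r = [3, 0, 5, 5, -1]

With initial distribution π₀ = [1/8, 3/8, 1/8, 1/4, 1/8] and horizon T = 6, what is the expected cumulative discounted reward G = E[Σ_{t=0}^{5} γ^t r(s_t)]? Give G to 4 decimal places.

G = 10.7512

t=0: π = [0.1250, 0.3750, 0.1250, 0.2500, 0.1250], E[r] = 2.1250, γ^t·E[r] = 2.125000, running G = 2.125000
t=1: π = [0.2969, 0.1719, 0.1875, 0.1563, 0.1875], E[r] = 2.4219, γ^t·E[r] = 2.179688, running G = 4.304688
t=2: π = [0.2520, 0.2363, 0.1699, 0.1719, 0.1699], E[r] = 2.2949, γ^t·E[r] = 1.858887, running G = 6.163574
t=3: π = [0.2615, 0.2195, 0.1758, 0.1675, 0.1758], E[r] = 2.3250, γ^t·E[r] = 1.694889, running G = 7.858464
t=4: π = [0.2592, 0.2231, 0.1744, 0.1689, 0.1744], E[r] = 2.3199, γ^t·E[r] = 1.522097, running G = 9.380560
t=5: π = [0.2598, 0.2222, 0.1747, 0.1686, 0.1747], E[r] = 2.3213, γ^t·E[r] = 1.370678, running G = 10.751238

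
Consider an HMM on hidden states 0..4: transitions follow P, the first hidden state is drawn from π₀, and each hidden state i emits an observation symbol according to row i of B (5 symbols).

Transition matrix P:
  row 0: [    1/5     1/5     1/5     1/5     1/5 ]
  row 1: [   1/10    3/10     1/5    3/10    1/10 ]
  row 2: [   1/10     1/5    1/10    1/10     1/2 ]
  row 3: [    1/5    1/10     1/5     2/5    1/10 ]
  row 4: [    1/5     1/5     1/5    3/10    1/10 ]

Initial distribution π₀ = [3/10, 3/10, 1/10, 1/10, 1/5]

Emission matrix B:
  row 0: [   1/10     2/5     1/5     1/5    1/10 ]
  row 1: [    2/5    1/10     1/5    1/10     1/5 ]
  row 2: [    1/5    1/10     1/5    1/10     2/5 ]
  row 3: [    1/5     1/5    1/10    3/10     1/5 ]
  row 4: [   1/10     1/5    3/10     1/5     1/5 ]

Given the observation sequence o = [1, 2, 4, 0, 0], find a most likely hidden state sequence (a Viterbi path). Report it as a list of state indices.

t=0: δ = [1.200e-01, 3.000e-02, 1.000e-02, 2.000e-02, 4.000e-02]  (obs o_0=1)
t=1: δ = [4.800e-03, 4.800e-03, 4.800e-03, 2.400e-03, 7.200e-03]  ψ = [0, 0, 0, 0, 0]  (obs o_1=2)
t=2: δ = [1.440e-04, 2.880e-04, 5.760e-04, 4.320e-04, 4.800e-04]  ψ = [4, 1, 4, 4, 2]  (obs o_2=4)
t=3: δ = [9.600e-06, 4.608e-05, 1.920e-05, 3.456e-05, 2.880e-05]  ψ = [4, 2, 4, 3, 2]  (obs o_3=0)
t=4: δ = [6.912e-07, 5.530e-06, 1.843e-06, 2.765e-06, 9.600e-07]  ψ = [3, 1, 1, 1, 2]  (obs o_4=0)
backtrack: best end state = 1; path = [0, 4, 2, 1, 1]

path = [0, 4, 2, 1, 1]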